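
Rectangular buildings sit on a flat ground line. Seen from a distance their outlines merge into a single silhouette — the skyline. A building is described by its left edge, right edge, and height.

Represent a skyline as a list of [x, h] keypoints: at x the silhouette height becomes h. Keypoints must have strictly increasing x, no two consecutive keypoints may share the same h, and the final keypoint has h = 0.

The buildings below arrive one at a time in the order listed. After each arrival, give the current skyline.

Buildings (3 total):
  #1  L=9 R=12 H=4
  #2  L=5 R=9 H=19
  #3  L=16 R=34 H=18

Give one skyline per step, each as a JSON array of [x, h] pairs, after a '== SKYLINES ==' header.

== SKYLINES ==
[[9,4],[12,0]]
[[5,19],[9,4],[12,0]]
[[5,19],[9,4],[12,0],[16,18],[34,0]]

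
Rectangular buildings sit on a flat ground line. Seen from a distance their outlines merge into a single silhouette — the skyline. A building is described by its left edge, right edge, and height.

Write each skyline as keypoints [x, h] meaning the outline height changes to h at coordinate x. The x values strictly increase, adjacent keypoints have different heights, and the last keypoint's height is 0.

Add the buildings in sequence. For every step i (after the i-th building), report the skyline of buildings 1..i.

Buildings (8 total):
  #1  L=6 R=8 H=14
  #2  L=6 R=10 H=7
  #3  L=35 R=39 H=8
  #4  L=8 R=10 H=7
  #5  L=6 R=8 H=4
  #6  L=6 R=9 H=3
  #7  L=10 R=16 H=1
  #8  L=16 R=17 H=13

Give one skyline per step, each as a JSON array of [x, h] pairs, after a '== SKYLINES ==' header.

== SKYLINES ==
[[6,14],[8,0]]
[[6,14],[8,7],[10,0]]
[[6,14],[8,7],[10,0],[35,8],[39,0]]
[[6,14],[8,7],[10,0],[35,8],[39,0]]
[[6,14],[8,7],[10,0],[35,8],[39,0]]
[[6,14],[8,7],[10,0],[35,8],[39,0]]
[[6,14],[8,7],[10,1],[16,0],[35,8],[39,0]]
[[6,14],[8,7],[10,1],[16,13],[17,0],[35,8],[39,0]]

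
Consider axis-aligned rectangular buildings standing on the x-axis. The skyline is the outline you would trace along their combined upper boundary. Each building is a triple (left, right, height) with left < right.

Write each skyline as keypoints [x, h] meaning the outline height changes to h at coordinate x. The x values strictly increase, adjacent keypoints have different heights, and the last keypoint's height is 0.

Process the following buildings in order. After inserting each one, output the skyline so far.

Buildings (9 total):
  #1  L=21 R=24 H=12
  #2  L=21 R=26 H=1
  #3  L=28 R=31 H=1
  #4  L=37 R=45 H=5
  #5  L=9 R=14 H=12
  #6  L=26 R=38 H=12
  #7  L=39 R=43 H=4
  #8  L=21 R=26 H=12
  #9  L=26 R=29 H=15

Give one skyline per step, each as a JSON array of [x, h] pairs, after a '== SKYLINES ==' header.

== SKYLINES ==
[[21,12],[24,0]]
[[21,12],[24,1],[26,0]]
[[21,12],[24,1],[26,0],[28,1],[31,0]]
[[21,12],[24,1],[26,0],[28,1],[31,0],[37,5],[45,0]]
[[9,12],[14,0],[21,12],[24,1],[26,0],[28,1],[31,0],[37,5],[45,0]]
[[9,12],[14,0],[21,12],[24,1],[26,12],[38,5],[45,0]]
[[9,12],[14,0],[21,12],[24,1],[26,12],[38,5],[45,0]]
[[9,12],[14,0],[21,12],[38,5],[45,0]]
[[9,12],[14,0],[21,12],[26,15],[29,12],[38,5],[45,0]]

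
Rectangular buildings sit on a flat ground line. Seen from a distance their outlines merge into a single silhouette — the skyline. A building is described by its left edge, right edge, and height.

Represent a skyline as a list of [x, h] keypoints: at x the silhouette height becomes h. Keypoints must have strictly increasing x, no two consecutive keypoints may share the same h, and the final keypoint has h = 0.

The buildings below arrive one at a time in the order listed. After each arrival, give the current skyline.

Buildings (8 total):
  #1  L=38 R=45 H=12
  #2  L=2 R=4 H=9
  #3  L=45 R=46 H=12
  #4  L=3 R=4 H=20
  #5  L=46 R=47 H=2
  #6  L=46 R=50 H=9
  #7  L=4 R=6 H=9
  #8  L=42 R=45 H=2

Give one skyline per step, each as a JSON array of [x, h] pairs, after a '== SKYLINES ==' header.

== SKYLINES ==
[[38,12],[45,0]]
[[2,9],[4,0],[38,12],[45,0]]
[[2,9],[4,0],[38,12],[46,0]]
[[2,9],[3,20],[4,0],[38,12],[46,0]]
[[2,9],[3,20],[4,0],[38,12],[46,2],[47,0]]
[[2,9],[3,20],[4,0],[38,12],[46,9],[50,0]]
[[2,9],[3,20],[4,9],[6,0],[38,12],[46,9],[50,0]]
[[2,9],[3,20],[4,9],[6,0],[38,12],[46,9],[50,0]]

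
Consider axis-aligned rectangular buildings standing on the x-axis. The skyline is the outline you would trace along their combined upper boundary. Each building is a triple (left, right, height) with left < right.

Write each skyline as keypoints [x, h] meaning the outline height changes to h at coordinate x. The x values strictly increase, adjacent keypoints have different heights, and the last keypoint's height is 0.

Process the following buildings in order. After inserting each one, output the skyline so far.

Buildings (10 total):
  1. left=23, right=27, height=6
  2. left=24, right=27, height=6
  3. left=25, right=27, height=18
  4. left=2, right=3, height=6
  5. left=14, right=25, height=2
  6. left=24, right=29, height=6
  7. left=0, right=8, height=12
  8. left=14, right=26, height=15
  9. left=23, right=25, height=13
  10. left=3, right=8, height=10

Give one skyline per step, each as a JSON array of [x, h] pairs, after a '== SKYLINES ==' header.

== SKYLINES ==
[[23,6],[27,0]]
[[23,6],[27,0]]
[[23,6],[25,18],[27,0]]
[[2,6],[3,0],[23,6],[25,18],[27,0]]
[[2,6],[3,0],[14,2],[23,6],[25,18],[27,0]]
[[2,6],[3,0],[14,2],[23,6],[25,18],[27,6],[29,0]]
[[0,12],[8,0],[14,2],[23,6],[25,18],[27,6],[29,0]]
[[0,12],[8,0],[14,15],[25,18],[27,6],[29,0]]
[[0,12],[8,0],[14,15],[25,18],[27,6],[29,0]]
[[0,12],[8,0],[14,15],[25,18],[27,6],[29,0]]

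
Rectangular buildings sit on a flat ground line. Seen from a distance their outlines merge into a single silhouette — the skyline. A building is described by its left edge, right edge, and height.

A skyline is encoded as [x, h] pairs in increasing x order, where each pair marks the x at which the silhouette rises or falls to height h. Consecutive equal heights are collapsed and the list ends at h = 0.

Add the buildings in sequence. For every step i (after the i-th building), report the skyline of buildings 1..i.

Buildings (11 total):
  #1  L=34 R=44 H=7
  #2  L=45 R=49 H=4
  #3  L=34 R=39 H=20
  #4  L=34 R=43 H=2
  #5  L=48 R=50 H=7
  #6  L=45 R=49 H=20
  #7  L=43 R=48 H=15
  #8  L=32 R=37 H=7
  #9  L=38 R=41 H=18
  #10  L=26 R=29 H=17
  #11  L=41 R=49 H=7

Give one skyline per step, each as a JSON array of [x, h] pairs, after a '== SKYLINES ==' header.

== SKYLINES ==
[[34,7],[44,0]]
[[34,7],[44,0],[45,4],[49,0]]
[[34,20],[39,7],[44,0],[45,4],[49,0]]
[[34,20],[39,7],[44,0],[45,4],[49,0]]
[[34,20],[39,7],[44,0],[45,4],[48,7],[50,0]]
[[34,20],[39,7],[44,0],[45,20],[49,7],[50,0]]
[[34,20],[39,7],[43,15],[45,20],[49,7],[50,0]]
[[32,7],[34,20],[39,7],[43,15],[45,20],[49,7],[50,0]]
[[32,7],[34,20],[39,18],[41,7],[43,15],[45,20],[49,7],[50,0]]
[[26,17],[29,0],[32,7],[34,20],[39,18],[41,7],[43,15],[45,20],[49,7],[50,0]]
[[26,17],[29,0],[32,7],[34,20],[39,18],[41,7],[43,15],[45,20],[49,7],[50,0]]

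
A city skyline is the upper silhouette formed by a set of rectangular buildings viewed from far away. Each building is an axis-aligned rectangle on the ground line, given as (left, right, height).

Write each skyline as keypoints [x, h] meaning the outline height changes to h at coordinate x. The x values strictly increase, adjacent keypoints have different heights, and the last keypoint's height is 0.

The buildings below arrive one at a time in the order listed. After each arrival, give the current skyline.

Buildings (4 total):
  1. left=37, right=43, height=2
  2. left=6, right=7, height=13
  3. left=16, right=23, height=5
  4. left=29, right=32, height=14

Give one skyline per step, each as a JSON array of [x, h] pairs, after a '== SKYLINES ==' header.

== SKYLINES ==
[[37,2],[43,0]]
[[6,13],[7,0],[37,2],[43,0]]
[[6,13],[7,0],[16,5],[23,0],[37,2],[43,0]]
[[6,13],[7,0],[16,5],[23,0],[29,14],[32,0],[37,2],[43,0]]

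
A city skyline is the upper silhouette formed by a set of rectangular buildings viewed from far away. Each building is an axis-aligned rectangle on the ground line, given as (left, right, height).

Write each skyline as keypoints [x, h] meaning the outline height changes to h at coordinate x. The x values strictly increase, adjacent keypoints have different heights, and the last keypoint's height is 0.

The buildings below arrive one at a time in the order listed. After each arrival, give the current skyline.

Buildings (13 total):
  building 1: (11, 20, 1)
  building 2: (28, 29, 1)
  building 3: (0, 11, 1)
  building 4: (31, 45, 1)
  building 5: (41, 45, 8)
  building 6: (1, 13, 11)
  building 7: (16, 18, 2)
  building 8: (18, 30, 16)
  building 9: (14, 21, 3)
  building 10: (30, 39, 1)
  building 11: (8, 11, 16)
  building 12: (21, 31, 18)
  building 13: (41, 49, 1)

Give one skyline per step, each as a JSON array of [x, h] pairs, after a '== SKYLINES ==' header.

== SKYLINES ==
[[11,1],[20,0]]
[[11,1],[20,0],[28,1],[29,0]]
[[0,1],[20,0],[28,1],[29,0]]
[[0,1],[20,0],[28,1],[29,0],[31,1],[45,0]]
[[0,1],[20,0],[28,1],[29,0],[31,1],[41,8],[45,0]]
[[0,1],[1,11],[13,1],[20,0],[28,1],[29,0],[31,1],[41,8],[45,0]]
[[0,1],[1,11],[13,1],[16,2],[18,1],[20,0],[28,1],[29,0],[31,1],[41,8],[45,0]]
[[0,1],[1,11],[13,1],[16,2],[18,16],[30,0],[31,1],[41,8],[45,0]]
[[0,1],[1,11],[13,1],[14,3],[18,16],[30,0],[31,1],[41,8],[45,0]]
[[0,1],[1,11],[13,1],[14,3],[18,16],[30,1],[41,8],[45,0]]
[[0,1],[1,11],[8,16],[11,11],[13,1],[14,3],[18,16],[30,1],[41,8],[45,0]]
[[0,1],[1,11],[8,16],[11,11],[13,1],[14,3],[18,16],[21,18],[31,1],[41,8],[45,0]]
[[0,1],[1,11],[8,16],[11,11],[13,1],[14,3],[18,16],[21,18],[31,1],[41,8],[45,1],[49,0]]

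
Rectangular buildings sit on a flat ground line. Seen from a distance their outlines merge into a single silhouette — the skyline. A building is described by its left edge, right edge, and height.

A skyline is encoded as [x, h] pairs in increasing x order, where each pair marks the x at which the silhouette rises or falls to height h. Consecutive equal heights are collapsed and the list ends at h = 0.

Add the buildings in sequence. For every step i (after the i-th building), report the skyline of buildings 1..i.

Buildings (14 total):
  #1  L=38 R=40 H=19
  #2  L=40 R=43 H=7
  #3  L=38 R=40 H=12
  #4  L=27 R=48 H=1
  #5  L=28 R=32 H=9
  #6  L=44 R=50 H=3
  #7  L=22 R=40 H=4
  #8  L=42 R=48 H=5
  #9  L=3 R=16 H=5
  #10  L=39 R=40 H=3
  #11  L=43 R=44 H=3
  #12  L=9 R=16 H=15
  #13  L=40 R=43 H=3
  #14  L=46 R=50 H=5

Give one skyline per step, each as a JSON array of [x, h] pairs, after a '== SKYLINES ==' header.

== SKYLINES ==
[[38,19],[40,0]]
[[38,19],[40,7],[43,0]]
[[38,19],[40,7],[43,0]]
[[27,1],[38,19],[40,7],[43,1],[48,0]]
[[27,1],[28,9],[32,1],[38,19],[40,7],[43,1],[48,0]]
[[27,1],[28,9],[32,1],[38,19],[40,7],[43,1],[44,3],[50,0]]
[[22,4],[28,9],[32,4],[38,19],[40,7],[43,1],[44,3],[50,0]]
[[22,4],[28,9],[32,4],[38,19],[40,7],[43,5],[48,3],[50,0]]
[[3,5],[16,0],[22,4],[28,9],[32,4],[38,19],[40,7],[43,5],[48,3],[50,0]]
[[3,5],[16,0],[22,4],[28,9],[32,4],[38,19],[40,7],[43,5],[48,3],[50,0]]
[[3,5],[16,0],[22,4],[28,9],[32,4],[38,19],[40,7],[43,5],[48,3],[50,0]]
[[3,5],[9,15],[16,0],[22,4],[28,9],[32,4],[38,19],[40,7],[43,5],[48,3],[50,0]]
[[3,5],[9,15],[16,0],[22,4],[28,9],[32,4],[38,19],[40,7],[43,5],[48,3],[50,0]]
[[3,5],[9,15],[16,0],[22,4],[28,9],[32,4],[38,19],[40,7],[43,5],[50,0]]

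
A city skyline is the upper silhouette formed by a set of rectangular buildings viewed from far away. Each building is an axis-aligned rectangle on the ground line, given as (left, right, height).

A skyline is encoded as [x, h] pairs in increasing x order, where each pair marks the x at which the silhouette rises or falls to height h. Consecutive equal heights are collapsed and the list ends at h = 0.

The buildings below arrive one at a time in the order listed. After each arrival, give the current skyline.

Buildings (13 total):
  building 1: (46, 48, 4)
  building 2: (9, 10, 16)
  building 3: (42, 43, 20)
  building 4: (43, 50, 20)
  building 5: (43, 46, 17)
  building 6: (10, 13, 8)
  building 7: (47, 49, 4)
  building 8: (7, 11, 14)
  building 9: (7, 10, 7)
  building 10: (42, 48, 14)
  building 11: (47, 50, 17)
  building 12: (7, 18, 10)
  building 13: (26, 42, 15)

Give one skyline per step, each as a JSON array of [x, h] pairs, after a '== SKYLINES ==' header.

== SKYLINES ==
[[46,4],[48,0]]
[[9,16],[10,0],[46,4],[48,0]]
[[9,16],[10,0],[42,20],[43,0],[46,4],[48,0]]
[[9,16],[10,0],[42,20],[50,0]]
[[9,16],[10,0],[42,20],[50,0]]
[[9,16],[10,8],[13,0],[42,20],[50,0]]
[[9,16],[10,8],[13,0],[42,20],[50,0]]
[[7,14],[9,16],[10,14],[11,8],[13,0],[42,20],[50,0]]
[[7,14],[9,16],[10,14],[11,8],[13,0],[42,20],[50,0]]
[[7,14],[9,16],[10,14],[11,8],[13,0],[42,20],[50,0]]
[[7,14],[9,16],[10,14],[11,8],[13,0],[42,20],[50,0]]
[[7,14],[9,16],[10,14],[11,10],[18,0],[42,20],[50,0]]
[[7,14],[9,16],[10,14],[11,10],[18,0],[26,15],[42,20],[50,0]]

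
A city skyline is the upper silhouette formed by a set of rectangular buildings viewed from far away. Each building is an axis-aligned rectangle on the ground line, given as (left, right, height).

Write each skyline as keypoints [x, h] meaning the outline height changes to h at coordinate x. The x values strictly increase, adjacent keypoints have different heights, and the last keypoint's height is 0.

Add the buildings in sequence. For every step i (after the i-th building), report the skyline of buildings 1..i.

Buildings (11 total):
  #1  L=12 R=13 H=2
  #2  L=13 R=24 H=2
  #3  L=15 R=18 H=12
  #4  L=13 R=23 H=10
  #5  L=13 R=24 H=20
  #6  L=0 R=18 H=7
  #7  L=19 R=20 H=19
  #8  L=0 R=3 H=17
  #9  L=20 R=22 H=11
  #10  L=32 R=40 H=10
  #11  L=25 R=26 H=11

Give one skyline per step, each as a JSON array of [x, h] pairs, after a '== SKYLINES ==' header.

== SKYLINES ==
[[12,2],[13,0]]
[[12,2],[24,0]]
[[12,2],[15,12],[18,2],[24,0]]
[[12,2],[13,10],[15,12],[18,10],[23,2],[24,0]]
[[12,2],[13,20],[24,0]]
[[0,7],[13,20],[24,0]]
[[0,7],[13,20],[24,0]]
[[0,17],[3,7],[13,20],[24,0]]
[[0,17],[3,7],[13,20],[24,0]]
[[0,17],[3,7],[13,20],[24,0],[32,10],[40,0]]
[[0,17],[3,7],[13,20],[24,0],[25,11],[26,0],[32,10],[40,0]]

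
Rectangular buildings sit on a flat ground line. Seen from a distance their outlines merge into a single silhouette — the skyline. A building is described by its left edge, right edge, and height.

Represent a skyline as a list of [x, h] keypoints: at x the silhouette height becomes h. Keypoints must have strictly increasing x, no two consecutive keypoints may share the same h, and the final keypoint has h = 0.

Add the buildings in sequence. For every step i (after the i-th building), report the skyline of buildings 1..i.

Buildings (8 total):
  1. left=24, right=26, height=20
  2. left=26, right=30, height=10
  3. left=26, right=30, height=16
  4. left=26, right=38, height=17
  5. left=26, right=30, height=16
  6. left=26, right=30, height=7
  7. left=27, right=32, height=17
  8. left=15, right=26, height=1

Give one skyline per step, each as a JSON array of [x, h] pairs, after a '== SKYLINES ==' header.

== SKYLINES ==
[[24,20],[26,0]]
[[24,20],[26,10],[30,0]]
[[24,20],[26,16],[30,0]]
[[24,20],[26,17],[38,0]]
[[24,20],[26,17],[38,0]]
[[24,20],[26,17],[38,0]]
[[24,20],[26,17],[38,0]]
[[15,1],[24,20],[26,17],[38,0]]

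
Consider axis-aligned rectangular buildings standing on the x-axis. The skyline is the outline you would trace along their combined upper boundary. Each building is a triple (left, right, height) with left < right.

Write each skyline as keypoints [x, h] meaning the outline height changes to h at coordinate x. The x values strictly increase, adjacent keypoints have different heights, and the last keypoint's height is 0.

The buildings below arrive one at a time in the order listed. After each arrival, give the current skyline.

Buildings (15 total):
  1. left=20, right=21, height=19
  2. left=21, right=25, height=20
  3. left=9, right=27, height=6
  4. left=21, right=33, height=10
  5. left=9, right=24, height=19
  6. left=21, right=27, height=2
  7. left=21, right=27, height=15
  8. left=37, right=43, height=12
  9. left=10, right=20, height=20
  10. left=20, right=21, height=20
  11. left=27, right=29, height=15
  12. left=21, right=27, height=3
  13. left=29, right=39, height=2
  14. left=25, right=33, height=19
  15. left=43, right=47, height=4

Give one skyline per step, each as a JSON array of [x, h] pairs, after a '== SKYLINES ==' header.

== SKYLINES ==
[[20,19],[21,0]]
[[20,19],[21,20],[25,0]]
[[9,6],[20,19],[21,20],[25,6],[27,0]]
[[9,6],[20,19],[21,20],[25,10],[33,0]]
[[9,19],[21,20],[25,10],[33,0]]
[[9,19],[21,20],[25,10],[33,0]]
[[9,19],[21,20],[25,15],[27,10],[33,0]]
[[9,19],[21,20],[25,15],[27,10],[33,0],[37,12],[43,0]]
[[9,19],[10,20],[20,19],[21,20],[25,15],[27,10],[33,0],[37,12],[43,0]]
[[9,19],[10,20],[25,15],[27,10],[33,0],[37,12],[43,0]]
[[9,19],[10,20],[25,15],[29,10],[33,0],[37,12],[43,0]]
[[9,19],[10,20],[25,15],[29,10],[33,0],[37,12],[43,0]]
[[9,19],[10,20],[25,15],[29,10],[33,2],[37,12],[43,0]]
[[9,19],[10,20],[25,19],[33,2],[37,12],[43,0]]
[[9,19],[10,20],[25,19],[33,2],[37,12],[43,4],[47,0]]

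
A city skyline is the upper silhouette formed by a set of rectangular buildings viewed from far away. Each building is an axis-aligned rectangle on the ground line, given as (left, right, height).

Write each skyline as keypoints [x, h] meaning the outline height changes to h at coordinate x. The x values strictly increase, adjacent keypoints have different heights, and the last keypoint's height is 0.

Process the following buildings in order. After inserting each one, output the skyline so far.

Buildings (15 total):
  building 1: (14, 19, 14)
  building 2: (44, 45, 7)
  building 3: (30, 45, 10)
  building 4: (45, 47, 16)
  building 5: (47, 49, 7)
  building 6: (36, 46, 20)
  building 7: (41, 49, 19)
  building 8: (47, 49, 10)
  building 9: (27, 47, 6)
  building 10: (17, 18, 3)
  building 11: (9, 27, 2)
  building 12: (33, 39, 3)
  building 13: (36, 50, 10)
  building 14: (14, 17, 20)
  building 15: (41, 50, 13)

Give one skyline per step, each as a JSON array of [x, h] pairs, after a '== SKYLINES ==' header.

== SKYLINES ==
[[14,14],[19,0]]
[[14,14],[19,0],[44,7],[45,0]]
[[14,14],[19,0],[30,10],[45,0]]
[[14,14],[19,0],[30,10],[45,16],[47,0]]
[[14,14],[19,0],[30,10],[45,16],[47,7],[49,0]]
[[14,14],[19,0],[30,10],[36,20],[46,16],[47,7],[49,0]]
[[14,14],[19,0],[30,10],[36,20],[46,19],[49,0]]
[[14,14],[19,0],[30,10],[36,20],[46,19],[49,0]]
[[14,14],[19,0],[27,6],[30,10],[36,20],[46,19],[49,0]]
[[14,14],[19,0],[27,6],[30,10],[36,20],[46,19],[49,0]]
[[9,2],[14,14],[19,2],[27,6],[30,10],[36,20],[46,19],[49,0]]
[[9,2],[14,14],[19,2],[27,6],[30,10],[36,20],[46,19],[49,0]]
[[9,2],[14,14],[19,2],[27,6],[30,10],[36,20],[46,19],[49,10],[50,0]]
[[9,2],[14,20],[17,14],[19,2],[27,6],[30,10],[36,20],[46,19],[49,10],[50,0]]
[[9,2],[14,20],[17,14],[19,2],[27,6],[30,10],[36,20],[46,19],[49,13],[50,0]]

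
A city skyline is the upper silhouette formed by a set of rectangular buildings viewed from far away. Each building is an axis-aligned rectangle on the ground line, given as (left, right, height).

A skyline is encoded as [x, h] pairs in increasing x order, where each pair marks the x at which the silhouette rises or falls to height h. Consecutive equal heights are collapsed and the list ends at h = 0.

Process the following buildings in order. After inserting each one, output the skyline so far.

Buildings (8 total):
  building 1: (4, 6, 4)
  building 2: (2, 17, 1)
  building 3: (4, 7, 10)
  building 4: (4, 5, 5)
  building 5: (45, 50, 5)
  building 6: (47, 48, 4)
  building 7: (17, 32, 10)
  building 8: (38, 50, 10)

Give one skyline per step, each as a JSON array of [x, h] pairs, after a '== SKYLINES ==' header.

== SKYLINES ==
[[4,4],[6,0]]
[[2,1],[4,4],[6,1],[17,0]]
[[2,1],[4,10],[7,1],[17,0]]
[[2,1],[4,10],[7,1],[17,0]]
[[2,1],[4,10],[7,1],[17,0],[45,5],[50,0]]
[[2,1],[4,10],[7,1],[17,0],[45,5],[50,0]]
[[2,1],[4,10],[7,1],[17,10],[32,0],[45,5],[50,0]]
[[2,1],[4,10],[7,1],[17,10],[32,0],[38,10],[50,0]]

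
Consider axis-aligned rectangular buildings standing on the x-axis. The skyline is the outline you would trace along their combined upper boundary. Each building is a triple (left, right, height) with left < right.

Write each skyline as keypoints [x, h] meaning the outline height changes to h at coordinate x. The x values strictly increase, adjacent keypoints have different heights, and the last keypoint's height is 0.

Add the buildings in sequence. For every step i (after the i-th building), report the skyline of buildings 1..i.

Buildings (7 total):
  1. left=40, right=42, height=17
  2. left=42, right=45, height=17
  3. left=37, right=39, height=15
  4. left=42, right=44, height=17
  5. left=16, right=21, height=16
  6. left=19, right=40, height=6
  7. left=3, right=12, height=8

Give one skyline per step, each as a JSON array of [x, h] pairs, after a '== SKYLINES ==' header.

== SKYLINES ==
[[40,17],[42,0]]
[[40,17],[45,0]]
[[37,15],[39,0],[40,17],[45,0]]
[[37,15],[39,0],[40,17],[45,0]]
[[16,16],[21,0],[37,15],[39,0],[40,17],[45,0]]
[[16,16],[21,6],[37,15],[39,6],[40,17],[45,0]]
[[3,8],[12,0],[16,16],[21,6],[37,15],[39,6],[40,17],[45,0]]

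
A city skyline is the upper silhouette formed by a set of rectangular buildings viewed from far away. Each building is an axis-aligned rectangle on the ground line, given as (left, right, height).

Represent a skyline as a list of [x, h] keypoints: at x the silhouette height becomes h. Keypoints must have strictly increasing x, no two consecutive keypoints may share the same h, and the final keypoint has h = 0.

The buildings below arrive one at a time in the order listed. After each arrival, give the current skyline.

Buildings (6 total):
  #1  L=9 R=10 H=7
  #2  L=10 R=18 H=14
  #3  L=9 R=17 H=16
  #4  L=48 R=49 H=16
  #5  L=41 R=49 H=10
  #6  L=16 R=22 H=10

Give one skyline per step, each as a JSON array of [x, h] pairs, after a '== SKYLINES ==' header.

== SKYLINES ==
[[9,7],[10,0]]
[[9,7],[10,14],[18,0]]
[[9,16],[17,14],[18,0]]
[[9,16],[17,14],[18,0],[48,16],[49,0]]
[[9,16],[17,14],[18,0],[41,10],[48,16],[49,0]]
[[9,16],[17,14],[18,10],[22,0],[41,10],[48,16],[49,0]]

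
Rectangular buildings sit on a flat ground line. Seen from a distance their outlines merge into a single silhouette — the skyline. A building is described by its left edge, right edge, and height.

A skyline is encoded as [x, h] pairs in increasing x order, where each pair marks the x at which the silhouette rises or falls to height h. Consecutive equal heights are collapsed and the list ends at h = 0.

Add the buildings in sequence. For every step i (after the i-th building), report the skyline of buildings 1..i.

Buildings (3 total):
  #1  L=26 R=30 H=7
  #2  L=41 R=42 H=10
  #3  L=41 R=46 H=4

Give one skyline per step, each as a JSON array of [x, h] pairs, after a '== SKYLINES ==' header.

== SKYLINES ==
[[26,7],[30,0]]
[[26,7],[30,0],[41,10],[42,0]]
[[26,7],[30,0],[41,10],[42,4],[46,0]]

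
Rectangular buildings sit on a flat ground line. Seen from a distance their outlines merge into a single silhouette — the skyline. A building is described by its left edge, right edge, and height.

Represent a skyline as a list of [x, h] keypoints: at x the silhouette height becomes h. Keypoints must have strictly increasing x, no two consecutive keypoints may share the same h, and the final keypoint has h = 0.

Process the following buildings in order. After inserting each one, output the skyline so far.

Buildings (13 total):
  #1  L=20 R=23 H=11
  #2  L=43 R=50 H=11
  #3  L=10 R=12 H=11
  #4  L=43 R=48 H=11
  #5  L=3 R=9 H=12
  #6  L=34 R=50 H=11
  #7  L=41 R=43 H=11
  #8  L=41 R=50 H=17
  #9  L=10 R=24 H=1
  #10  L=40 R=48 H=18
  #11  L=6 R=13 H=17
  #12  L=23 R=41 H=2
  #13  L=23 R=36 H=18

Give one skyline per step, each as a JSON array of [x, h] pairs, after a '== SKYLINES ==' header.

== SKYLINES ==
[[20,11],[23,0]]
[[20,11],[23,0],[43,11],[50,0]]
[[10,11],[12,0],[20,11],[23,0],[43,11],[50,0]]
[[10,11],[12,0],[20,11],[23,0],[43,11],[50,0]]
[[3,12],[9,0],[10,11],[12,0],[20,11],[23,0],[43,11],[50,0]]
[[3,12],[9,0],[10,11],[12,0],[20,11],[23,0],[34,11],[50,0]]
[[3,12],[9,0],[10,11],[12,0],[20,11],[23,0],[34,11],[50,0]]
[[3,12],[9,0],[10,11],[12,0],[20,11],[23,0],[34,11],[41,17],[50,0]]
[[3,12],[9,0],[10,11],[12,1],[20,11],[23,1],[24,0],[34,11],[41,17],[50,0]]
[[3,12],[9,0],[10,11],[12,1],[20,11],[23,1],[24,0],[34,11],[40,18],[48,17],[50,0]]
[[3,12],[6,17],[13,1],[20,11],[23,1],[24,0],[34,11],[40,18],[48,17],[50,0]]
[[3,12],[6,17],[13,1],[20,11],[23,2],[34,11],[40,18],[48,17],[50,0]]
[[3,12],[6,17],[13,1],[20,11],[23,18],[36,11],[40,18],[48,17],[50,0]]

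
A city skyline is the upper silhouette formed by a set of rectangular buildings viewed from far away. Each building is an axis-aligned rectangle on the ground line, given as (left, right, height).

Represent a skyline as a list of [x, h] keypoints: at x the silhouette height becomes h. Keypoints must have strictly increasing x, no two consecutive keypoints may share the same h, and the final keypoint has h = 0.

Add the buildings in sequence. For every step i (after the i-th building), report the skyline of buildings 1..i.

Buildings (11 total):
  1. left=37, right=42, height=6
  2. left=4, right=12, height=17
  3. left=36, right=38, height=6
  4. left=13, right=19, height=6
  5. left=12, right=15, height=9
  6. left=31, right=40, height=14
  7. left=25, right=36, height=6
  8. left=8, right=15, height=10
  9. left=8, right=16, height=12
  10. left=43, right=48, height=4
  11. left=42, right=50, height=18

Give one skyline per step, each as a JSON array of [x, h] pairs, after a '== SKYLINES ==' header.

== SKYLINES ==
[[37,6],[42,0]]
[[4,17],[12,0],[37,6],[42,0]]
[[4,17],[12,0],[36,6],[42,0]]
[[4,17],[12,0],[13,6],[19,0],[36,6],[42,0]]
[[4,17],[12,9],[15,6],[19,0],[36,6],[42,0]]
[[4,17],[12,9],[15,6],[19,0],[31,14],[40,6],[42,0]]
[[4,17],[12,9],[15,6],[19,0],[25,6],[31,14],[40,6],[42,0]]
[[4,17],[12,10],[15,6],[19,0],[25,6],[31,14],[40,6],[42,0]]
[[4,17],[12,12],[16,6],[19,0],[25,6],[31,14],[40,6],[42,0]]
[[4,17],[12,12],[16,6],[19,0],[25,6],[31,14],[40,6],[42,0],[43,4],[48,0]]
[[4,17],[12,12],[16,6],[19,0],[25,6],[31,14],[40,6],[42,18],[50,0]]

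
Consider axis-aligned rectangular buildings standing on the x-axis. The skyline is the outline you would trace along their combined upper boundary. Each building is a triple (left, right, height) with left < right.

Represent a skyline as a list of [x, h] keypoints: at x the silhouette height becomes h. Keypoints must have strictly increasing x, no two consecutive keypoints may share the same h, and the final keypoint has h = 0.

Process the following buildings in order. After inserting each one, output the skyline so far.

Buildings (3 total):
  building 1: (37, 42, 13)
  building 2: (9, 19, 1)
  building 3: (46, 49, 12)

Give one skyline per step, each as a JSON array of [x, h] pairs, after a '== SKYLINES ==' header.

== SKYLINES ==
[[37,13],[42,0]]
[[9,1],[19,0],[37,13],[42,0]]
[[9,1],[19,0],[37,13],[42,0],[46,12],[49,0]]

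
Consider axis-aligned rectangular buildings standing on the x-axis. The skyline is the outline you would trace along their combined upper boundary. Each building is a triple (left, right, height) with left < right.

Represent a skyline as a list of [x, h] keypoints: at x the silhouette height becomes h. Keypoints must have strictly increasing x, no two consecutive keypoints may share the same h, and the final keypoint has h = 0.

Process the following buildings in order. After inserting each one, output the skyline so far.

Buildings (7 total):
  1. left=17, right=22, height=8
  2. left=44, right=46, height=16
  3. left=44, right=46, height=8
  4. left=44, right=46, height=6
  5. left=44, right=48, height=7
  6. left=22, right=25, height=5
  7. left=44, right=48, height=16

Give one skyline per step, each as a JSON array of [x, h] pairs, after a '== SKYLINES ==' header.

== SKYLINES ==
[[17,8],[22,0]]
[[17,8],[22,0],[44,16],[46,0]]
[[17,8],[22,0],[44,16],[46,0]]
[[17,8],[22,0],[44,16],[46,0]]
[[17,8],[22,0],[44,16],[46,7],[48,0]]
[[17,8],[22,5],[25,0],[44,16],[46,7],[48,0]]
[[17,8],[22,5],[25,0],[44,16],[48,0]]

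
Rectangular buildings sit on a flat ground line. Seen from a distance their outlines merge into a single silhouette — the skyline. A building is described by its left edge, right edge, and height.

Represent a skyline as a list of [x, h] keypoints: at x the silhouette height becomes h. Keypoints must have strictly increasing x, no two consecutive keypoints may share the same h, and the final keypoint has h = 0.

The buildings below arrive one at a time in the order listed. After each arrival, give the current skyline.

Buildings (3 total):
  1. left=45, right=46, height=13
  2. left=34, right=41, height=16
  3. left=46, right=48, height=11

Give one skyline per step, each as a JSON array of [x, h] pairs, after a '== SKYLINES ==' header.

== SKYLINES ==
[[45,13],[46,0]]
[[34,16],[41,0],[45,13],[46,0]]
[[34,16],[41,0],[45,13],[46,11],[48,0]]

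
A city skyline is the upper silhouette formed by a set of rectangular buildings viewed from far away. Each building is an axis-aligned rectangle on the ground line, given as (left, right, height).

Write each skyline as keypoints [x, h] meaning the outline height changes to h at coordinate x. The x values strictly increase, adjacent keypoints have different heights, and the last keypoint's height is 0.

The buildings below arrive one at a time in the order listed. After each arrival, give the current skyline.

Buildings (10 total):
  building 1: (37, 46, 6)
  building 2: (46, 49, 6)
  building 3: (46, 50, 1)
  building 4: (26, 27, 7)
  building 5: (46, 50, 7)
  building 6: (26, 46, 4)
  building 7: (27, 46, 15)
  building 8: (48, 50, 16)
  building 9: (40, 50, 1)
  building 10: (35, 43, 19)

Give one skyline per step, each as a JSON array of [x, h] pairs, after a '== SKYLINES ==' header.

== SKYLINES ==
[[37,6],[46,0]]
[[37,6],[49,0]]
[[37,6],[49,1],[50,0]]
[[26,7],[27,0],[37,6],[49,1],[50,0]]
[[26,7],[27,0],[37,6],[46,7],[50,0]]
[[26,7],[27,4],[37,6],[46,7],[50,0]]
[[26,7],[27,15],[46,7],[50,0]]
[[26,7],[27,15],[46,7],[48,16],[50,0]]
[[26,7],[27,15],[46,7],[48,16],[50,0]]
[[26,7],[27,15],[35,19],[43,15],[46,7],[48,16],[50,0]]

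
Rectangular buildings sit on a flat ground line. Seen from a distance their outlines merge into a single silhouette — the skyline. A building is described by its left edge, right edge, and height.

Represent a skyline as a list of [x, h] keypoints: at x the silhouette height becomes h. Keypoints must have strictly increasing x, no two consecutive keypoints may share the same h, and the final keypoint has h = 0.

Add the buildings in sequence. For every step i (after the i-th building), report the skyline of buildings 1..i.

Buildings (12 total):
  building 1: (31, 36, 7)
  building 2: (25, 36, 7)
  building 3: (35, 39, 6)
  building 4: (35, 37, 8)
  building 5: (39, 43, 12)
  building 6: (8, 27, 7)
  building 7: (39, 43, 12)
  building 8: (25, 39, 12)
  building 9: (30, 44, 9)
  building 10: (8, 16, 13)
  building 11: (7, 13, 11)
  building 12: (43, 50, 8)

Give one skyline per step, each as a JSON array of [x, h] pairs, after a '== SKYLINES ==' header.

== SKYLINES ==
[[31,7],[36,0]]
[[25,7],[36,0]]
[[25,7],[36,6],[39,0]]
[[25,7],[35,8],[37,6],[39,0]]
[[25,7],[35,8],[37,6],[39,12],[43,0]]
[[8,7],[35,8],[37,6],[39,12],[43,0]]
[[8,7],[35,8],[37,6],[39,12],[43,0]]
[[8,7],[25,12],[43,0]]
[[8,7],[25,12],[43,9],[44,0]]
[[8,13],[16,7],[25,12],[43,9],[44,0]]
[[7,11],[8,13],[16,7],[25,12],[43,9],[44,0]]
[[7,11],[8,13],[16,7],[25,12],[43,9],[44,8],[50,0]]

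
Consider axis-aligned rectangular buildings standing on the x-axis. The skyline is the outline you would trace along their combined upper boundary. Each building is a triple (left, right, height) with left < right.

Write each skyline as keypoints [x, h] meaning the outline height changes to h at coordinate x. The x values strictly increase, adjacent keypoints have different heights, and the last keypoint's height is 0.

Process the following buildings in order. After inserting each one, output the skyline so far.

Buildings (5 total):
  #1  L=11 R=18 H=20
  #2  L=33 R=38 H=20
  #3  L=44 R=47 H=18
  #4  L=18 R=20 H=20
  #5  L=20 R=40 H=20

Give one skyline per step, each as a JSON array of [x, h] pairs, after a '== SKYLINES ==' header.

== SKYLINES ==
[[11,20],[18,0]]
[[11,20],[18,0],[33,20],[38,0]]
[[11,20],[18,0],[33,20],[38,0],[44,18],[47,0]]
[[11,20],[20,0],[33,20],[38,0],[44,18],[47,0]]
[[11,20],[40,0],[44,18],[47,0]]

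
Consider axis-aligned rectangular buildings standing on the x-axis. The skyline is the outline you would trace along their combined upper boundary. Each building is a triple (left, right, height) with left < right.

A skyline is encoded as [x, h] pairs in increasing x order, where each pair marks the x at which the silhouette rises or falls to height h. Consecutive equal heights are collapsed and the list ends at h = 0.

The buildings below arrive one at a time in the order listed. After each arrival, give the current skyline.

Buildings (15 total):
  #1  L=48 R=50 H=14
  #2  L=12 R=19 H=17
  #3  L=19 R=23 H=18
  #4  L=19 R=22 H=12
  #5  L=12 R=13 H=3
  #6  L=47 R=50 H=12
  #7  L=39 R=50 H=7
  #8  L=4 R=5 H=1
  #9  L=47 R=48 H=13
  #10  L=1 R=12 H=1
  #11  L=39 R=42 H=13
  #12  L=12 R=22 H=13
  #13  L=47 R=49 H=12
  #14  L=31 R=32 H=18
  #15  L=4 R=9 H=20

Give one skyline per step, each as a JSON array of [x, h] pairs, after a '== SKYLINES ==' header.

== SKYLINES ==
[[48,14],[50,0]]
[[12,17],[19,0],[48,14],[50,0]]
[[12,17],[19,18],[23,0],[48,14],[50,0]]
[[12,17],[19,18],[23,0],[48,14],[50,0]]
[[12,17],[19,18],[23,0],[48,14],[50,0]]
[[12,17],[19,18],[23,0],[47,12],[48,14],[50,0]]
[[12,17],[19,18],[23,0],[39,7],[47,12],[48,14],[50,0]]
[[4,1],[5,0],[12,17],[19,18],[23,0],[39,7],[47,12],[48,14],[50,0]]
[[4,1],[5,0],[12,17],[19,18],[23,0],[39,7],[47,13],[48,14],[50,0]]
[[1,1],[12,17],[19,18],[23,0],[39,7],[47,13],[48,14],[50,0]]
[[1,1],[12,17],[19,18],[23,0],[39,13],[42,7],[47,13],[48,14],[50,0]]
[[1,1],[12,17],[19,18],[23,0],[39,13],[42,7],[47,13],[48,14],[50,0]]
[[1,1],[12,17],[19,18],[23,0],[39,13],[42,7],[47,13],[48,14],[50,0]]
[[1,1],[12,17],[19,18],[23,0],[31,18],[32,0],[39,13],[42,7],[47,13],[48,14],[50,0]]
[[1,1],[4,20],[9,1],[12,17],[19,18],[23,0],[31,18],[32,0],[39,13],[42,7],[47,13],[48,14],[50,0]]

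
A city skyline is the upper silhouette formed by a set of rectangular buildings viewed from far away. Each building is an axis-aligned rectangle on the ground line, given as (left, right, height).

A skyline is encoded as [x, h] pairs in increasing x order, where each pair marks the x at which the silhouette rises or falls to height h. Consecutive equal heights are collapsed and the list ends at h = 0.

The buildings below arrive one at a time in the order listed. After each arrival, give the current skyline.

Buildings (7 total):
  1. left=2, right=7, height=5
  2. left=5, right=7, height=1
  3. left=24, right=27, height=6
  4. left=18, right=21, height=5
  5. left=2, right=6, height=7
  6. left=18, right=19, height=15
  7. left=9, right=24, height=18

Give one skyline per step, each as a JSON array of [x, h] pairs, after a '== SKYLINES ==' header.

== SKYLINES ==
[[2,5],[7,0]]
[[2,5],[7,0]]
[[2,5],[7,0],[24,6],[27,0]]
[[2,5],[7,0],[18,5],[21,0],[24,6],[27,0]]
[[2,7],[6,5],[7,0],[18,5],[21,0],[24,6],[27,0]]
[[2,7],[6,5],[7,0],[18,15],[19,5],[21,0],[24,6],[27,0]]
[[2,7],[6,5],[7,0],[9,18],[24,6],[27,0]]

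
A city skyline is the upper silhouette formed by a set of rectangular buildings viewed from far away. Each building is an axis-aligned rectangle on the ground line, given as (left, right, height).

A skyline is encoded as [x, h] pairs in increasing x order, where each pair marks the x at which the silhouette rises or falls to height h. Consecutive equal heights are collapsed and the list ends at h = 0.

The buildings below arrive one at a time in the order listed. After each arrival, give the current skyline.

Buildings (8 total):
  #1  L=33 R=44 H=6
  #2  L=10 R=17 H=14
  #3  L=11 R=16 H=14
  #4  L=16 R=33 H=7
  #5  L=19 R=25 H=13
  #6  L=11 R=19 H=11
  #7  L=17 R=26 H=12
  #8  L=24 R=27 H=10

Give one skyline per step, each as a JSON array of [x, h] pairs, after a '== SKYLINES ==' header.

== SKYLINES ==
[[33,6],[44,0]]
[[10,14],[17,0],[33,6],[44,0]]
[[10,14],[17,0],[33,6],[44,0]]
[[10,14],[17,7],[33,6],[44,0]]
[[10,14],[17,7],[19,13],[25,7],[33,6],[44,0]]
[[10,14],[17,11],[19,13],[25,7],[33,6],[44,0]]
[[10,14],[17,12],[19,13],[25,12],[26,7],[33,6],[44,0]]
[[10,14],[17,12],[19,13],[25,12],[26,10],[27,7],[33,6],[44,0]]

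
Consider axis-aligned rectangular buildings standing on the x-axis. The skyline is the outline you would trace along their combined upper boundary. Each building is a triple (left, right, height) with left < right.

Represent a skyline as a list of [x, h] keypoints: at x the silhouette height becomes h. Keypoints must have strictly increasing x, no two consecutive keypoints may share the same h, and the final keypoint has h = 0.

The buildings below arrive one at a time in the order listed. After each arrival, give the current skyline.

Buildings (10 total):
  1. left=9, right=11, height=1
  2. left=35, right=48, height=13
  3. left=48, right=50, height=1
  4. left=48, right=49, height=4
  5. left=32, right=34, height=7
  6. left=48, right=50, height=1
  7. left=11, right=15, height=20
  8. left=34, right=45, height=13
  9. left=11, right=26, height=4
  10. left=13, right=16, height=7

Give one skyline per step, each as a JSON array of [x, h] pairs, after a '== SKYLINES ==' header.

== SKYLINES ==
[[9,1],[11,0]]
[[9,1],[11,0],[35,13],[48,0]]
[[9,1],[11,0],[35,13],[48,1],[50,0]]
[[9,1],[11,0],[35,13],[48,4],[49,1],[50,0]]
[[9,1],[11,0],[32,7],[34,0],[35,13],[48,4],[49,1],[50,0]]
[[9,1],[11,0],[32,7],[34,0],[35,13],[48,4],[49,1],[50,0]]
[[9,1],[11,20],[15,0],[32,7],[34,0],[35,13],[48,4],[49,1],[50,0]]
[[9,1],[11,20],[15,0],[32,7],[34,13],[48,4],[49,1],[50,0]]
[[9,1],[11,20],[15,4],[26,0],[32,7],[34,13],[48,4],[49,1],[50,0]]
[[9,1],[11,20],[15,7],[16,4],[26,0],[32,7],[34,13],[48,4],[49,1],[50,0]]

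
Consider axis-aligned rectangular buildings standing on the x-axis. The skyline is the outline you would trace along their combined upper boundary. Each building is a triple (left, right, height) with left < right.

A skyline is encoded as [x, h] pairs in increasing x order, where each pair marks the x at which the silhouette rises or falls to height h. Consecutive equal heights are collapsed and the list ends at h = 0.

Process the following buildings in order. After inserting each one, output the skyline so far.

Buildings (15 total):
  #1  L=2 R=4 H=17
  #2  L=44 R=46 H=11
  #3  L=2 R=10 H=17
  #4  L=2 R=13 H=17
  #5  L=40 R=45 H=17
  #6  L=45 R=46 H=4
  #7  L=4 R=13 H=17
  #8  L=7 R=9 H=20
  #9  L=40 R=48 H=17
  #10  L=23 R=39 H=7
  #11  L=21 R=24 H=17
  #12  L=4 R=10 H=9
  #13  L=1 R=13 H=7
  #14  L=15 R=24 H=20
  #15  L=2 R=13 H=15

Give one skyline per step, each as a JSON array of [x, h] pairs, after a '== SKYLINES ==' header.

== SKYLINES ==
[[2,17],[4,0]]
[[2,17],[4,0],[44,11],[46,0]]
[[2,17],[10,0],[44,11],[46,0]]
[[2,17],[13,0],[44,11],[46,0]]
[[2,17],[13,0],[40,17],[45,11],[46,0]]
[[2,17],[13,0],[40,17],[45,11],[46,0]]
[[2,17],[13,0],[40,17],[45,11],[46,0]]
[[2,17],[7,20],[9,17],[13,0],[40,17],[45,11],[46,0]]
[[2,17],[7,20],[9,17],[13,0],[40,17],[48,0]]
[[2,17],[7,20],[9,17],[13,0],[23,7],[39,0],[40,17],[48,0]]
[[2,17],[7,20],[9,17],[13,0],[21,17],[24,7],[39,0],[40,17],[48,0]]
[[2,17],[7,20],[9,17],[13,0],[21,17],[24,7],[39,0],[40,17],[48,0]]
[[1,7],[2,17],[7,20],[9,17],[13,0],[21,17],[24,7],[39,0],[40,17],[48,0]]
[[1,7],[2,17],[7,20],[9,17],[13,0],[15,20],[24,7],[39,0],[40,17],[48,0]]
[[1,7],[2,17],[7,20],[9,17],[13,0],[15,20],[24,7],[39,0],[40,17],[48,0]]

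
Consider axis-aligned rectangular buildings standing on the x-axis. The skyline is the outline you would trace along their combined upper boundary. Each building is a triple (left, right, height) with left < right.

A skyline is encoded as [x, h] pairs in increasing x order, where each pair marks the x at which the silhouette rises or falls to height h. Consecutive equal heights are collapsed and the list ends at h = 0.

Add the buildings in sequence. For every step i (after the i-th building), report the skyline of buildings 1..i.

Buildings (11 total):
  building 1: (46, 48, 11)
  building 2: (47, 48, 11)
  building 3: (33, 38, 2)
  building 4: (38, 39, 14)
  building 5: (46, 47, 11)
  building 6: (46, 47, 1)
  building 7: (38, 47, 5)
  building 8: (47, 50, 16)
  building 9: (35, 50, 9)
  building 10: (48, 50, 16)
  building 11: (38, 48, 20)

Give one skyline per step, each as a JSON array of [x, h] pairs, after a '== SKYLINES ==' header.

== SKYLINES ==
[[46,11],[48,0]]
[[46,11],[48,0]]
[[33,2],[38,0],[46,11],[48,0]]
[[33,2],[38,14],[39,0],[46,11],[48,0]]
[[33,2],[38,14],[39,0],[46,11],[48,0]]
[[33,2],[38,14],[39,0],[46,11],[48,0]]
[[33,2],[38,14],[39,5],[46,11],[48,0]]
[[33,2],[38,14],[39,5],[46,11],[47,16],[50,0]]
[[33,2],[35,9],[38,14],[39,9],[46,11],[47,16],[50,0]]
[[33,2],[35,9],[38,14],[39,9],[46,11],[47,16],[50,0]]
[[33,2],[35,9],[38,20],[48,16],[50,0]]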